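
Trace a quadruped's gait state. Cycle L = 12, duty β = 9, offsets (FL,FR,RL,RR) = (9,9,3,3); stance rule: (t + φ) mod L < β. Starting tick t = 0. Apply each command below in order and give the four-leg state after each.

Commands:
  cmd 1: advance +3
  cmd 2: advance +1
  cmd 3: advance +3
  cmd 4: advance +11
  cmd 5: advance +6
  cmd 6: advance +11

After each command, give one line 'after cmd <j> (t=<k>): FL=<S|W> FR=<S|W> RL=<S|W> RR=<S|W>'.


start t=0: FL=W FR=W RL=S RR=S
cmd 1: advance +3 → t=3, phase=(0,0,6,6) → FL=S FR=S RL=S RR=S
cmd 2: advance +1 → t=4, phase=(1,1,7,7) → FL=S FR=S RL=S RR=S
cmd 3: advance +3 → t=7, phase=(4,4,10,10) → FL=S FR=S RL=W RR=W
cmd 4: advance +11 → t=18, phase=(3,3,9,9) → FL=S FR=S RL=W RR=W
cmd 5: advance +6 → t=24, phase=(9,9,3,3) → FL=W FR=W RL=S RR=S
cmd 6: advance +11 → t=35, phase=(8,8,2,2) → FL=S FR=S RL=S RR=S

after cmd 1 (t=3): FL=S FR=S RL=S RR=S
after cmd 2 (t=4): FL=S FR=S RL=S RR=S
after cmd 3 (t=7): FL=S FR=S RL=W RR=W
after cmd 4 (t=18): FL=S FR=S RL=W RR=W
after cmd 5 (t=24): FL=W FR=W RL=S RR=S
after cmd 6 (t=35): FL=S FR=S RL=S RR=S


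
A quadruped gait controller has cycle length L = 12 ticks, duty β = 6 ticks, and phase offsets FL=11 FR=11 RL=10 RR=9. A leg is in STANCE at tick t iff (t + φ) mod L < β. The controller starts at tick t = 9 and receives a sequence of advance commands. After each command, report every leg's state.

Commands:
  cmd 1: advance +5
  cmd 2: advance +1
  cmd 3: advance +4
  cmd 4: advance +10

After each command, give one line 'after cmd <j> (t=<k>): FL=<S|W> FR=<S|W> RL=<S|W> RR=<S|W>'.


start t=9: FL=W FR=W RL=W RR=W
cmd 1: advance +5 → t=14, phase=(1,1,0,11) → FL=S FR=S RL=S RR=W
cmd 2: advance +1 → t=15, phase=(2,2,1,0) → FL=S FR=S RL=S RR=S
cmd 3: advance +4 → t=19, phase=(6,6,5,4) → FL=W FR=W RL=S RR=S
cmd 4: advance +10 → t=29, phase=(4,4,3,2) → FL=S FR=S RL=S RR=S

after cmd 1 (t=14): FL=S FR=S RL=S RR=W
after cmd 2 (t=15): FL=S FR=S RL=S RR=S
after cmd 3 (t=19): FL=W FR=W RL=S RR=S
after cmd 4 (t=29): FL=S FR=S RL=S RR=S


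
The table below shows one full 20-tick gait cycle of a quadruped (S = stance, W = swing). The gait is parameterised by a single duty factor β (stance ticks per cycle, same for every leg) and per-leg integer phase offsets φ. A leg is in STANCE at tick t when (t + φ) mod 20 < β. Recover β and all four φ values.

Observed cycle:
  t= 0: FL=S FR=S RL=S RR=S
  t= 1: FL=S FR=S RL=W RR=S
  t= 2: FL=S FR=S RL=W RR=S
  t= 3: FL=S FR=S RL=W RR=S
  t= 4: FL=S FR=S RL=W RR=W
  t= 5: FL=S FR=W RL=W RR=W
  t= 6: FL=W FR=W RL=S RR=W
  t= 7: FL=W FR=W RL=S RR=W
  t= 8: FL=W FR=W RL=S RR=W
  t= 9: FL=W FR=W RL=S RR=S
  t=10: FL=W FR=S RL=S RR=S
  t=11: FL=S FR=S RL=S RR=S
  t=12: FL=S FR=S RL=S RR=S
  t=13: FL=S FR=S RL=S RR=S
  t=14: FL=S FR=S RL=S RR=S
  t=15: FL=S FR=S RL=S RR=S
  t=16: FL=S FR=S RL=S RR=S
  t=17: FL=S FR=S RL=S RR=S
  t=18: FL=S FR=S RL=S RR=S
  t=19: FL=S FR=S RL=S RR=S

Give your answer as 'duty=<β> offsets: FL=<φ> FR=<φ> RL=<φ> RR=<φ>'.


duty=15 offsets: FL=9 FR=10 RL=14 RR=11

duty β = stance ticks per leg = 15
FL: stance ticks = 15; W→S at t=11 → φ=9
FR: stance ticks = 15; W→S at t=10 → φ=10
RL: stance ticks = 15; W→S at t=6 → φ=14
RR: stance ticks = 15; W→S at t=9 → φ=11


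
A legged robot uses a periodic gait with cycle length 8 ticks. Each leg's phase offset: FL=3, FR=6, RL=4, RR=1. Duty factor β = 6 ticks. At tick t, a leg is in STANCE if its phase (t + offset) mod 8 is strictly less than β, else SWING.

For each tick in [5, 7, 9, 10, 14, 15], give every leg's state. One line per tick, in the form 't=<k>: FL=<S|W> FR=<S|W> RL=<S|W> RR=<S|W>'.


t=5: phase=(0,3,1,6) vs β=6 → FL=S FR=S RL=S RR=W
t=7: phase=(2,5,3,0) vs β=6 → FL=S FR=S RL=S RR=S
t=9: phase=(4,7,5,2) vs β=6 → FL=S FR=W RL=S RR=S
t=10: phase=(5,0,6,3) vs β=6 → FL=S FR=S RL=W RR=S
t=14: phase=(1,4,2,7) vs β=6 → FL=S FR=S RL=S RR=W
t=15: phase=(2,5,3,0) vs β=6 → FL=S FR=S RL=S RR=S

t=5: FL=S FR=S RL=S RR=W
t=7: FL=S FR=S RL=S RR=S
t=9: FL=S FR=W RL=S RR=S
t=10: FL=S FR=S RL=W RR=S
t=14: FL=S FR=S RL=S RR=W
t=15: FL=S FR=S RL=S RR=S


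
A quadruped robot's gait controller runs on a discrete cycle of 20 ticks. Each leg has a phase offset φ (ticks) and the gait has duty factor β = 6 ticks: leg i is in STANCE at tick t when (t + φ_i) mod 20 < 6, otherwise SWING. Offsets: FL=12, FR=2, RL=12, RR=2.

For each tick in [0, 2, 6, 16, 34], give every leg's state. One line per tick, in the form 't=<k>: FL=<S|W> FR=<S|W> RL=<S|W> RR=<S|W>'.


t=0: FL=W FR=S RL=W RR=S
t=2: FL=W FR=S RL=W RR=S
t=6: FL=W FR=W RL=W RR=W
t=16: FL=W FR=W RL=W RR=W
t=34: FL=W FR=W RL=W RR=W

t=0: phase=(12,2,12,2) vs β=6 → FL=W FR=S RL=W RR=S
t=2: phase=(14,4,14,4) vs β=6 → FL=W FR=S RL=W RR=S
t=6: phase=(18,8,18,8) vs β=6 → FL=W FR=W RL=W RR=W
t=16: phase=(8,18,8,18) vs β=6 → FL=W FR=W RL=W RR=W
t=34: phase=(6,16,6,16) vs β=6 → FL=W FR=W RL=W RR=W


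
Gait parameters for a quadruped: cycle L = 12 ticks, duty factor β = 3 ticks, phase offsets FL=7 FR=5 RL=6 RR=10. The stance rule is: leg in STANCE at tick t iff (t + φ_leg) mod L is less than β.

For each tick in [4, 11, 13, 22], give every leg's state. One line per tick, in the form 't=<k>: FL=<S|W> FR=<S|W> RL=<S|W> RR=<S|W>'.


t=4: phase=(11,9,10,2) vs β=3 → FL=W FR=W RL=W RR=S
t=11: phase=(6,4,5,9) vs β=3 → FL=W FR=W RL=W RR=W
t=13: phase=(8,6,7,11) vs β=3 → FL=W FR=W RL=W RR=W
t=22: phase=(5,3,4,8) vs β=3 → FL=W FR=W RL=W RR=W

t=4: FL=W FR=W RL=W RR=S
t=11: FL=W FR=W RL=W RR=W
t=13: FL=W FR=W RL=W RR=W
t=22: FL=W FR=W RL=W RR=W


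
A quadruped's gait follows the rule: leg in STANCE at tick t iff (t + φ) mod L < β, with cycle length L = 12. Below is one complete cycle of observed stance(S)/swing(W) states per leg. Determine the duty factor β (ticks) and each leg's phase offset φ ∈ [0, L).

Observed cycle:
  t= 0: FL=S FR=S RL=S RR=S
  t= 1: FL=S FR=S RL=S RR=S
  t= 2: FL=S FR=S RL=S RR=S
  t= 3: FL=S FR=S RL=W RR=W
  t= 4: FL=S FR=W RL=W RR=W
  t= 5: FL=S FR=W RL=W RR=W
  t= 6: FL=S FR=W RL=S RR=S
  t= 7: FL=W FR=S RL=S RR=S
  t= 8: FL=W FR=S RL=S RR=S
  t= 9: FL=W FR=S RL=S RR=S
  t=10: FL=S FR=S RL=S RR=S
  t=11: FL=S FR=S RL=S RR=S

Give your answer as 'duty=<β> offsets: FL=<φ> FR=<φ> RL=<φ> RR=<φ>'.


duty=9 offsets: FL=2 FR=5 RL=6 RR=6

duty β = stance ticks per leg = 9
FL: stance ticks = 9; W→S at t=10 → φ=2
FR: stance ticks = 9; W→S at t=7 → φ=5
RL: stance ticks = 9; W→S at t=6 → φ=6
RR: stance ticks = 9; W→S at t=6 → φ=6


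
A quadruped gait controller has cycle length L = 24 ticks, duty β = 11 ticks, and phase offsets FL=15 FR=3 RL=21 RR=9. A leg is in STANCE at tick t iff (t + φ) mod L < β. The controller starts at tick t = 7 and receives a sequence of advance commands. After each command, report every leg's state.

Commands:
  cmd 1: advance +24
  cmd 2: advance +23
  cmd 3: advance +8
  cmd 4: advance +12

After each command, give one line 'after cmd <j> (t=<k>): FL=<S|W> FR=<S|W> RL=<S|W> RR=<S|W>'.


start t=7: FL=W FR=S RL=S RR=W
cmd 1: advance +24 → t=31, phase=(22,10,4,16) → FL=W FR=S RL=S RR=W
cmd 2: advance +23 → t=54, phase=(21,9,3,15) → FL=W FR=S RL=S RR=W
cmd 3: advance +8 → t=62, phase=(5,17,11,23) → FL=S FR=W RL=W RR=W
cmd 4: advance +12 → t=74, phase=(17,5,23,11) → FL=W FR=S RL=W RR=W

after cmd 1 (t=31): FL=W FR=S RL=S RR=W
after cmd 2 (t=54): FL=W FR=S RL=S RR=W
after cmd 3 (t=62): FL=S FR=W RL=W RR=W
after cmd 4 (t=74): FL=W FR=S RL=W RR=W


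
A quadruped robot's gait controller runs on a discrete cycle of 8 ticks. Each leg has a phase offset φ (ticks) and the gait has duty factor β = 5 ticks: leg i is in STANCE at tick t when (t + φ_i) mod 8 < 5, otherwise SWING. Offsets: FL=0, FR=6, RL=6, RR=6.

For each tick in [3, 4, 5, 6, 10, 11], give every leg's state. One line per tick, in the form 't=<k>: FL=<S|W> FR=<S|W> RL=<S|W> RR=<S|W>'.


t=3: FL=S FR=S RL=S RR=S
t=4: FL=S FR=S RL=S RR=S
t=5: FL=W FR=S RL=S RR=S
t=6: FL=W FR=S RL=S RR=S
t=10: FL=S FR=S RL=S RR=S
t=11: FL=S FR=S RL=S RR=S

t=3: phase=(3,1,1,1) vs β=5 → FL=S FR=S RL=S RR=S
t=4: phase=(4,2,2,2) vs β=5 → FL=S FR=S RL=S RR=S
t=5: phase=(5,3,3,3) vs β=5 → FL=W FR=S RL=S RR=S
t=6: phase=(6,4,4,4) vs β=5 → FL=W FR=S RL=S RR=S
t=10: phase=(2,0,0,0) vs β=5 → FL=S FR=S RL=S RR=S
t=11: phase=(3,1,1,1) vs β=5 → FL=S FR=S RL=S RR=S


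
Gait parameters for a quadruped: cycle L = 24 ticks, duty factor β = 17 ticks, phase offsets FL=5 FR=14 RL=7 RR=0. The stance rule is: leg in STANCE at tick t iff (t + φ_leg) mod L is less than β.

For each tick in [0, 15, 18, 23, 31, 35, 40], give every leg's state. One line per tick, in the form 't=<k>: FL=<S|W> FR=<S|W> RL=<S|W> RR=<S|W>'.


t=0: phase=(5,14,7,0) vs β=17 → FL=S FR=S RL=S RR=S
t=15: phase=(20,5,22,15) vs β=17 → FL=W FR=S RL=W RR=S
t=18: phase=(23,8,1,18) vs β=17 → FL=W FR=S RL=S RR=W
t=23: phase=(4,13,6,23) vs β=17 → FL=S FR=S RL=S RR=W
t=31: phase=(12,21,14,7) vs β=17 → FL=S FR=W RL=S RR=S
t=35: phase=(16,1,18,11) vs β=17 → FL=S FR=S RL=W RR=S
t=40: phase=(21,6,23,16) vs β=17 → FL=W FR=S RL=W RR=S

t=0: FL=S FR=S RL=S RR=S
t=15: FL=W FR=S RL=W RR=S
t=18: FL=W FR=S RL=S RR=W
t=23: FL=S FR=S RL=S RR=W
t=31: FL=S FR=W RL=S RR=S
t=35: FL=S FR=S RL=W RR=S
t=40: FL=W FR=S RL=W RR=S


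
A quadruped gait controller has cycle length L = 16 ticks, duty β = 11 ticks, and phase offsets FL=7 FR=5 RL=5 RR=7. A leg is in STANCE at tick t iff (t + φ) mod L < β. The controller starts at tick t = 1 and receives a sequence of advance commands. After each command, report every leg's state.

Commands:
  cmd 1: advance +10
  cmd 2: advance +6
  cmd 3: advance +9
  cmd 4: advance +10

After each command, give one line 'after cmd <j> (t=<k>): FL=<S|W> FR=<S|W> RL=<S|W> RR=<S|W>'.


after cmd 1 (t=11): FL=S FR=S RL=S RR=S
after cmd 2 (t=17): FL=S FR=S RL=S RR=S
after cmd 3 (t=26): FL=S FR=W RL=W RR=S
after cmd 4 (t=36): FL=W FR=S RL=S RR=W

start t=1: FL=S FR=S RL=S RR=S
cmd 1: advance +10 → t=11, phase=(2,0,0,2) → FL=S FR=S RL=S RR=S
cmd 2: advance +6 → t=17, phase=(8,6,6,8) → FL=S FR=S RL=S RR=S
cmd 3: advance +9 → t=26, phase=(1,15,15,1) → FL=S FR=W RL=W RR=S
cmd 4: advance +10 → t=36, phase=(11,9,9,11) → FL=W FR=S RL=S RR=W


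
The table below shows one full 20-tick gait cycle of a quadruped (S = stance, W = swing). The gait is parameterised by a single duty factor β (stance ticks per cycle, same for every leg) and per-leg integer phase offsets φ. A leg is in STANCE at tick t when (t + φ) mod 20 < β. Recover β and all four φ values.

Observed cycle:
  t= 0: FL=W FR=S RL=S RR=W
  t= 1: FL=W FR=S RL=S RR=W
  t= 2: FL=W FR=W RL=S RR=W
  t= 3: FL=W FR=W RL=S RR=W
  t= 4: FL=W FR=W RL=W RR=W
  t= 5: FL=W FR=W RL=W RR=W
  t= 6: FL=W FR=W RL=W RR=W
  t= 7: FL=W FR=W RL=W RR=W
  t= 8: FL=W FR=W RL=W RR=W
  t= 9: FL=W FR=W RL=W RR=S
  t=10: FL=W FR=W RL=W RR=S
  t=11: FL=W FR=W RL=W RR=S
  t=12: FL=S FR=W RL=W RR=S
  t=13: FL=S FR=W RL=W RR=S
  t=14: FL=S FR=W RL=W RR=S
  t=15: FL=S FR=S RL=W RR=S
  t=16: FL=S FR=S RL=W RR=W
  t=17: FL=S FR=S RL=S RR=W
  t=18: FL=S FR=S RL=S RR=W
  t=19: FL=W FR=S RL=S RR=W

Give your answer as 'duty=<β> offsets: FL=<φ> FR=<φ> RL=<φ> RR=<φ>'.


duty β = stance ticks per leg = 7
FL: stance ticks = 7; W→S at t=12 → φ=8
FR: stance ticks = 7; W→S at t=15 → φ=5
RL: stance ticks = 7; W→S at t=17 → φ=3
RR: stance ticks = 7; W→S at t=9 → φ=11

duty=7 offsets: FL=8 FR=5 RL=3 RR=11


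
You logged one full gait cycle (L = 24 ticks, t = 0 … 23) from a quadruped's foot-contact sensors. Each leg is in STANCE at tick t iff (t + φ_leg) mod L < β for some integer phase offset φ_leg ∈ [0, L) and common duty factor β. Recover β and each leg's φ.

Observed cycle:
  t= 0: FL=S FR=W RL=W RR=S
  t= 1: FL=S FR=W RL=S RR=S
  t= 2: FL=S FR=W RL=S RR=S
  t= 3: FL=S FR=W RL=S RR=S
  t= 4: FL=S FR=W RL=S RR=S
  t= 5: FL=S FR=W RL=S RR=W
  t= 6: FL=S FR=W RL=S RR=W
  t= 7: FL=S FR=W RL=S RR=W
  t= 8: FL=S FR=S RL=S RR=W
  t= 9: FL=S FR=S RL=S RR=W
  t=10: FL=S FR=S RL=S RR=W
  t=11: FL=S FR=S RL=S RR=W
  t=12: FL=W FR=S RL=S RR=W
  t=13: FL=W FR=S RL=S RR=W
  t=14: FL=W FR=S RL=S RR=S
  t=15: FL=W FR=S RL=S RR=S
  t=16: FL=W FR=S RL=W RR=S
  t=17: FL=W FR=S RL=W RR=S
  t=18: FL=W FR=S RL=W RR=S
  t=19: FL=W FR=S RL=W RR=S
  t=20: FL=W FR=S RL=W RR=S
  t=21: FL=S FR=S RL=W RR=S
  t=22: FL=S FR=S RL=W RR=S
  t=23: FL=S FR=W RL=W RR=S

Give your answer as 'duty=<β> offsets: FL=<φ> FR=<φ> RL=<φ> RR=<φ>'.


duty=15 offsets: FL=3 FR=16 RL=23 RR=10

duty β = stance ticks per leg = 15
FL: stance ticks = 15; W→S at t=21 → φ=3
FR: stance ticks = 15; W→S at t=8 → φ=16
RL: stance ticks = 15; W→S at t=1 → φ=23
RR: stance ticks = 15; W→S at t=14 → φ=10


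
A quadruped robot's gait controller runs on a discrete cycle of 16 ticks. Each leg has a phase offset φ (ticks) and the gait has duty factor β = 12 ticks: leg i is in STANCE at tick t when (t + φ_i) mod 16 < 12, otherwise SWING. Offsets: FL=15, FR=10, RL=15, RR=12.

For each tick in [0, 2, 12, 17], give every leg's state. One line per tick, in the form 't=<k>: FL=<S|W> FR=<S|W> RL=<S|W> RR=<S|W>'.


t=0: FL=W FR=S RL=W RR=W
t=2: FL=S FR=W RL=S RR=W
t=12: FL=S FR=S RL=S RR=S
t=17: FL=S FR=S RL=S RR=W

t=0: phase=(15,10,15,12) vs β=12 → FL=W FR=S RL=W RR=W
t=2: phase=(1,12,1,14) vs β=12 → FL=S FR=W RL=S RR=W
t=12: phase=(11,6,11,8) vs β=12 → FL=S FR=S RL=S RR=S
t=17: phase=(0,11,0,13) vs β=12 → FL=S FR=S RL=S RR=W


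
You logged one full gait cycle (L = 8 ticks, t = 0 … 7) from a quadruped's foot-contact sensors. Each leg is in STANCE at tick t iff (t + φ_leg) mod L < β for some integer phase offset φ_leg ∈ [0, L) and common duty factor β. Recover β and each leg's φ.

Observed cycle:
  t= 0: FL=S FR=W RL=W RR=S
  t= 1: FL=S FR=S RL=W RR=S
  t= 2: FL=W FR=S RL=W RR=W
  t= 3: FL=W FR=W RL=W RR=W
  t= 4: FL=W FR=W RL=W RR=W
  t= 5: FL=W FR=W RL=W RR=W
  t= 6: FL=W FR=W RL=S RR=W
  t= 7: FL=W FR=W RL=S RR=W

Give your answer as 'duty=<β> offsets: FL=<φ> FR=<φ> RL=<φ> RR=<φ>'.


duty β = stance ticks per leg = 2
FL: stance ticks = 2; W→S at t=0 → φ=0
FR: stance ticks = 2; W→S at t=1 → φ=7
RL: stance ticks = 2; W→S at t=6 → φ=2
RR: stance ticks = 2; W→S at t=0 → φ=0

duty=2 offsets: FL=0 FR=7 RL=2 RR=0


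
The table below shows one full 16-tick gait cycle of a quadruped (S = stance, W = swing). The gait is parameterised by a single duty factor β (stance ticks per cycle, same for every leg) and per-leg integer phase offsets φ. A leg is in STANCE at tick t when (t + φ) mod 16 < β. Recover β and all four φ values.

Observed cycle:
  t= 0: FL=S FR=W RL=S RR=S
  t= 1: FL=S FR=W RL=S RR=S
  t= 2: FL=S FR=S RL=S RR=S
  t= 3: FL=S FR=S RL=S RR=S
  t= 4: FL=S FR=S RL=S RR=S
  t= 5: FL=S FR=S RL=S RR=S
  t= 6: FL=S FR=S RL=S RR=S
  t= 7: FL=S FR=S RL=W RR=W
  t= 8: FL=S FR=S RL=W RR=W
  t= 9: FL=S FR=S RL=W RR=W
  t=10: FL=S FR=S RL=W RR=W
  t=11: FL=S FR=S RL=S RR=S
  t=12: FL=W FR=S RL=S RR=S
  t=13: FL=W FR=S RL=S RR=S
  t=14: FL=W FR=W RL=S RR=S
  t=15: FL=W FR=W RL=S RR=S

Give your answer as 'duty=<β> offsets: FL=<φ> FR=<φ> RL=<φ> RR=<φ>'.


duty=12 offsets: FL=0 FR=14 RL=5 RR=5

duty β = stance ticks per leg = 12
FL: stance ticks = 12; W→S at t=0 → φ=0
FR: stance ticks = 12; W→S at t=2 → φ=14
RL: stance ticks = 12; W→S at t=11 → φ=5
RR: stance ticks = 12; W→S at t=11 → φ=5


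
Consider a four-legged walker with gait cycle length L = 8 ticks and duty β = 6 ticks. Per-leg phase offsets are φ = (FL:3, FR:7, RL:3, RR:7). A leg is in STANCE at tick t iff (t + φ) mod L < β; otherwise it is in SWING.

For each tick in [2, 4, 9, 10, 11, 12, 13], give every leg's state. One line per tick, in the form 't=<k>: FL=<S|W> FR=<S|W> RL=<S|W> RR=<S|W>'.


t=2: FL=S FR=S RL=S RR=S
t=4: FL=W FR=S RL=W RR=S
t=9: FL=S FR=S RL=S RR=S
t=10: FL=S FR=S RL=S RR=S
t=11: FL=W FR=S RL=W RR=S
t=12: FL=W FR=S RL=W RR=S
t=13: FL=S FR=S RL=S RR=S

t=2: phase=(5,1,5,1) vs β=6 → FL=S FR=S RL=S RR=S
t=4: phase=(7,3,7,3) vs β=6 → FL=W FR=S RL=W RR=S
t=9: phase=(4,0,4,0) vs β=6 → FL=S FR=S RL=S RR=S
t=10: phase=(5,1,5,1) vs β=6 → FL=S FR=S RL=S RR=S
t=11: phase=(6,2,6,2) vs β=6 → FL=W FR=S RL=W RR=S
t=12: phase=(7,3,7,3) vs β=6 → FL=W FR=S RL=W RR=S
t=13: phase=(0,4,0,4) vs β=6 → FL=S FR=S RL=S RR=S


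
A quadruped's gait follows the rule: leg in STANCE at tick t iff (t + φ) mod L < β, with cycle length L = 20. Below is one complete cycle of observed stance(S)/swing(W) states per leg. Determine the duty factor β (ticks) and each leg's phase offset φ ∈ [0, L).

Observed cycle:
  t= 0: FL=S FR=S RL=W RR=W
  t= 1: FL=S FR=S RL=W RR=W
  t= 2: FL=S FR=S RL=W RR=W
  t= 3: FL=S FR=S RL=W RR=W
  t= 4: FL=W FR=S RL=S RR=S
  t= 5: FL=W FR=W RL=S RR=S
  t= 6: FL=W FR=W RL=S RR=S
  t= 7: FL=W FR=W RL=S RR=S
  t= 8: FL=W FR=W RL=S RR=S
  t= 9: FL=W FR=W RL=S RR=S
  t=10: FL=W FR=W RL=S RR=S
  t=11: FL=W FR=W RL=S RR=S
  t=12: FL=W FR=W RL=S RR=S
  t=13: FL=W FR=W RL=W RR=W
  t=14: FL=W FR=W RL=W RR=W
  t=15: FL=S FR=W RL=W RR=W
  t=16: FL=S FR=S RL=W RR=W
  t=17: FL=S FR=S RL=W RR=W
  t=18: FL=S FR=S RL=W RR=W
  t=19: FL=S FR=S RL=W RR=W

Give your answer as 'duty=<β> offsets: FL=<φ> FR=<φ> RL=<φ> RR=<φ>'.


duty=9 offsets: FL=5 FR=4 RL=16 RR=16

duty β = stance ticks per leg = 9
FL: stance ticks = 9; W→S at t=15 → φ=5
FR: stance ticks = 9; W→S at t=16 → φ=4
RL: stance ticks = 9; W→S at t=4 → φ=16
RR: stance ticks = 9; W→S at t=4 → φ=16


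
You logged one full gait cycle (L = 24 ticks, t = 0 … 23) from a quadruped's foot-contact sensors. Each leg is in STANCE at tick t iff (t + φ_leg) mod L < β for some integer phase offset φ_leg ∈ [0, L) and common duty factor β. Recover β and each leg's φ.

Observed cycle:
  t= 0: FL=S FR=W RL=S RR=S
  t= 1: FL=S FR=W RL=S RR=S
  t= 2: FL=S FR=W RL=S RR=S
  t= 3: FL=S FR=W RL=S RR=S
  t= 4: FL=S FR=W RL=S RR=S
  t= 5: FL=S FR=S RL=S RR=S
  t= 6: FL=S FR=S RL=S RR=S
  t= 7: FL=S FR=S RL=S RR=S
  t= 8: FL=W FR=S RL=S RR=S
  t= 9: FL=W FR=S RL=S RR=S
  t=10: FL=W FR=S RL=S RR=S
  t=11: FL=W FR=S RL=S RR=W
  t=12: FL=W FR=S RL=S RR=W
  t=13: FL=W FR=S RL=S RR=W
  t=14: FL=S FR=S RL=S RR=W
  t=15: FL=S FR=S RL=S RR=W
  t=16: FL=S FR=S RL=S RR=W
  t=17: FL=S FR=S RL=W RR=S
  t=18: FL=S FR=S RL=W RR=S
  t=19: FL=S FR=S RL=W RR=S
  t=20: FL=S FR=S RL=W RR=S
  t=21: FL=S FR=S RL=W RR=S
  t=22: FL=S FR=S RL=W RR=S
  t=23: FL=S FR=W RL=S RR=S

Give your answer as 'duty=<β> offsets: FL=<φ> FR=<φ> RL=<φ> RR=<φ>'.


duty β = stance ticks per leg = 18
FL: stance ticks = 18; W→S at t=14 → φ=10
FR: stance ticks = 18; W→S at t=5 → φ=19
RL: stance ticks = 18; W→S at t=23 → φ=1
RR: stance ticks = 18; W→S at t=17 → φ=7

duty=18 offsets: FL=10 FR=19 RL=1 RR=7


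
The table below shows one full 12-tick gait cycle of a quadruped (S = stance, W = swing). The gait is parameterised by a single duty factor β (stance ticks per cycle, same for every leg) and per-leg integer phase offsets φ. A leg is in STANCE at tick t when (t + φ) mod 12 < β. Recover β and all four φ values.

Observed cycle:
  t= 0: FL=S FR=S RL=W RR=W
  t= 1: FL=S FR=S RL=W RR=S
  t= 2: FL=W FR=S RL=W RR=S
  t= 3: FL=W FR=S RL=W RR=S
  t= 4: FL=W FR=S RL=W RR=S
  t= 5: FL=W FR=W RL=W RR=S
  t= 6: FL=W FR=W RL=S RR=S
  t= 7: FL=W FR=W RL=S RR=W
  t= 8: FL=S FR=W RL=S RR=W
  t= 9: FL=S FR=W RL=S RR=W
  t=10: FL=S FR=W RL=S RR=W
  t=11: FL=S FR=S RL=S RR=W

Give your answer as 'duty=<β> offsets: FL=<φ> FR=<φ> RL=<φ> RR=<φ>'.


duty=6 offsets: FL=4 FR=1 RL=6 RR=11

duty β = stance ticks per leg = 6
FL: stance ticks = 6; W→S at t=8 → φ=4
FR: stance ticks = 6; W→S at t=11 → φ=1
RL: stance ticks = 6; W→S at t=6 → φ=6
RR: stance ticks = 6; W→S at t=1 → φ=11


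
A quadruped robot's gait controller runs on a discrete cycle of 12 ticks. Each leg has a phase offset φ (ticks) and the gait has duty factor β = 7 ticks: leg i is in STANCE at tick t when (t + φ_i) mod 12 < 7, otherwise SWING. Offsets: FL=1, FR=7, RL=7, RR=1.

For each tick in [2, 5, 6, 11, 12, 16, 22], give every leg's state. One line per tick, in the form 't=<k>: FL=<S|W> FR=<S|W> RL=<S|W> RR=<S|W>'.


t=2: FL=S FR=W RL=W RR=S
t=5: FL=S FR=S RL=S RR=S
t=6: FL=W FR=S RL=S RR=W
t=11: FL=S FR=S RL=S RR=S
t=12: FL=S FR=W RL=W RR=S
t=16: FL=S FR=W RL=W RR=S
t=22: FL=W FR=S RL=S RR=W

t=2: phase=(3,9,9,3) vs β=7 → FL=S FR=W RL=W RR=S
t=5: phase=(6,0,0,6) vs β=7 → FL=S FR=S RL=S RR=S
t=6: phase=(7,1,1,7) vs β=7 → FL=W FR=S RL=S RR=W
t=11: phase=(0,6,6,0) vs β=7 → FL=S FR=S RL=S RR=S
t=12: phase=(1,7,7,1) vs β=7 → FL=S FR=W RL=W RR=S
t=16: phase=(5,11,11,5) vs β=7 → FL=S FR=W RL=W RR=S
t=22: phase=(11,5,5,11) vs β=7 → FL=W FR=S RL=S RR=W


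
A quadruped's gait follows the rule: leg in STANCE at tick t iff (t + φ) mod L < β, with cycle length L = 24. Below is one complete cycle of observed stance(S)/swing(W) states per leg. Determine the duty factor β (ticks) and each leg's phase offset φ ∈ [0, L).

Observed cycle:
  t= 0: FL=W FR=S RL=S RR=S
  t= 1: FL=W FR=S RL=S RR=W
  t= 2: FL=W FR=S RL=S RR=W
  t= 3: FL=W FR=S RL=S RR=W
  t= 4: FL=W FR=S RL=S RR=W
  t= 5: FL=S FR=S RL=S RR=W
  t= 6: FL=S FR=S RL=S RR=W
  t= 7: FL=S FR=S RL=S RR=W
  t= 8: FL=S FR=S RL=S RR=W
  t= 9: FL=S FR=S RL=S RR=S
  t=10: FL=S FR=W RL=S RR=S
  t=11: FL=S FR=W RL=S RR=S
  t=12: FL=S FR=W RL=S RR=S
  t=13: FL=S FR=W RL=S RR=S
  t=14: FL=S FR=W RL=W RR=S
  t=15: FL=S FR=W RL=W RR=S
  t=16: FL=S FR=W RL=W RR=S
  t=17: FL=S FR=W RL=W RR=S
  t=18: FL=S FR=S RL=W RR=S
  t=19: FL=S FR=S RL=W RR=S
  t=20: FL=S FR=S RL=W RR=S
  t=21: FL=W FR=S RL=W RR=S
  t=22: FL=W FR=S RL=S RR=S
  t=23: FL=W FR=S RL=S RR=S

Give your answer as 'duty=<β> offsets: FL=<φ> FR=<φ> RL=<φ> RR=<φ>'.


duty β = stance ticks per leg = 16
FL: stance ticks = 16; W→S at t=5 → φ=19
FR: stance ticks = 16; W→S at t=18 → φ=6
RL: stance ticks = 16; W→S at t=22 → φ=2
RR: stance ticks = 16; W→S at t=9 → φ=15

duty=16 offsets: FL=19 FR=6 RL=2 RR=15


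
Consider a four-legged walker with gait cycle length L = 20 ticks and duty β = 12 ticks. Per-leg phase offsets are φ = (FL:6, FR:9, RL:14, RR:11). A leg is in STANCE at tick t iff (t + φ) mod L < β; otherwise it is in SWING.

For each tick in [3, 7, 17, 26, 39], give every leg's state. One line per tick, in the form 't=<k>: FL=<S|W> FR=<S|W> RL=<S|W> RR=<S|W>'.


t=3: phase=(9,12,17,14) vs β=12 → FL=S FR=W RL=W RR=W
t=7: phase=(13,16,1,18) vs β=12 → FL=W FR=W RL=S RR=W
t=17: phase=(3,6,11,8) vs β=12 → FL=S FR=S RL=S RR=S
t=26: phase=(12,15,0,17) vs β=12 → FL=W FR=W RL=S RR=W
t=39: phase=(5,8,13,10) vs β=12 → FL=S FR=S RL=W RR=S

t=3: FL=S FR=W RL=W RR=W
t=7: FL=W FR=W RL=S RR=W
t=17: FL=S FR=S RL=S RR=S
t=26: FL=W FR=W RL=S RR=W
t=39: FL=S FR=S RL=W RR=S


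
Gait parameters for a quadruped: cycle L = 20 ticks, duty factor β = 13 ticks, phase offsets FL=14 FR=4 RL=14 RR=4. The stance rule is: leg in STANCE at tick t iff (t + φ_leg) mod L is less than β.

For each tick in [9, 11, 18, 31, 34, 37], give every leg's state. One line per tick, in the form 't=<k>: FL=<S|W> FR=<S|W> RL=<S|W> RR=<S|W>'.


t=9: phase=(3,13,3,13) vs β=13 → FL=S FR=W RL=S RR=W
t=11: phase=(5,15,5,15) vs β=13 → FL=S FR=W RL=S RR=W
t=18: phase=(12,2,12,2) vs β=13 → FL=S FR=S RL=S RR=S
t=31: phase=(5,15,5,15) vs β=13 → FL=S FR=W RL=S RR=W
t=34: phase=(8,18,8,18) vs β=13 → FL=S FR=W RL=S RR=W
t=37: phase=(11,1,11,1) vs β=13 → FL=S FR=S RL=S RR=S

t=9: FL=S FR=W RL=S RR=W
t=11: FL=S FR=W RL=S RR=W
t=18: FL=S FR=S RL=S RR=S
t=31: FL=S FR=W RL=S RR=W
t=34: FL=S FR=W RL=S RR=W
t=37: FL=S FR=S RL=S RR=S


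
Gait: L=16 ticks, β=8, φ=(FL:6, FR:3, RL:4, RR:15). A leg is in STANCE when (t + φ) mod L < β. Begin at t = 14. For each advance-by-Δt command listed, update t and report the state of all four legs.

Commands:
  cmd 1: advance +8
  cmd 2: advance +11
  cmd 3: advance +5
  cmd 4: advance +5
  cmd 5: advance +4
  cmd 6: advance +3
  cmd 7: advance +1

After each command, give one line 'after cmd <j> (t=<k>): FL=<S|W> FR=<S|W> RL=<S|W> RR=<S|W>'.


start t=14: FL=S FR=S RL=S RR=W
cmd 1: advance +8 → t=22, phase=(12,9,10,5) → FL=W FR=W RL=W RR=S
cmd 2: advance +11 → t=33, phase=(7,4,5,0) → FL=S FR=S RL=S RR=S
cmd 3: advance +5 → t=38, phase=(12,9,10,5) → FL=W FR=W RL=W RR=S
cmd 4: advance +5 → t=43, phase=(1,14,15,10) → FL=S FR=W RL=W RR=W
cmd 5: advance +4 → t=47, phase=(5,2,3,14) → FL=S FR=S RL=S RR=W
cmd 6: advance +3 → t=50, phase=(8,5,6,1) → FL=W FR=S RL=S RR=S
cmd 7: advance +1 → t=51, phase=(9,6,7,2) → FL=W FR=S RL=S RR=S

after cmd 1 (t=22): FL=W FR=W RL=W RR=S
after cmd 2 (t=33): FL=S FR=S RL=S RR=S
after cmd 3 (t=38): FL=W FR=W RL=W RR=S
after cmd 4 (t=43): FL=S FR=W RL=W RR=W
after cmd 5 (t=47): FL=S FR=S RL=S RR=W
after cmd 6 (t=50): FL=W FR=S RL=S RR=S
after cmd 7 (t=51): FL=W FR=S RL=S RR=S


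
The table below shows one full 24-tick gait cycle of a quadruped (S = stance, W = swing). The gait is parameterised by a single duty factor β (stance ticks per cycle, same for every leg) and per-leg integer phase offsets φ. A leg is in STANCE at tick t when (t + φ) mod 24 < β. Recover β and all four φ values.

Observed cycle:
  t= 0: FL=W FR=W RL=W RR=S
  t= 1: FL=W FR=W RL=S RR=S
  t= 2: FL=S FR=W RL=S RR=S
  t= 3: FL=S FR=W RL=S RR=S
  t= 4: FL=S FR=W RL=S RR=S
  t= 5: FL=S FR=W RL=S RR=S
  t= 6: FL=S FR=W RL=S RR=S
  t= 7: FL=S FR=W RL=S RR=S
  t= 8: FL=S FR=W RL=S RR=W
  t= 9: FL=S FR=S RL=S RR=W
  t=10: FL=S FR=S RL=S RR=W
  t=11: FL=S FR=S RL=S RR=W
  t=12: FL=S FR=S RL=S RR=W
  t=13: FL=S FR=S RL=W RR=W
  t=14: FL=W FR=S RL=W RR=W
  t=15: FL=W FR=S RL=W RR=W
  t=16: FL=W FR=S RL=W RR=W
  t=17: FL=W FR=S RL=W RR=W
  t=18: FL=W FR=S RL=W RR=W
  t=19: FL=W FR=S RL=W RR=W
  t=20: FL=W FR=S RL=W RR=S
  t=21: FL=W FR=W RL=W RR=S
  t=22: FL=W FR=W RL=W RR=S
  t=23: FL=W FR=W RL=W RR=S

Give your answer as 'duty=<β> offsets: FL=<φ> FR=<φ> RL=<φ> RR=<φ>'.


duty β = stance ticks per leg = 12
FL: stance ticks = 12; W→S at t=2 → φ=22
FR: stance ticks = 12; W→S at t=9 → φ=15
RL: stance ticks = 12; W→S at t=1 → φ=23
RR: stance ticks = 12; W→S at t=20 → φ=4

duty=12 offsets: FL=22 FR=15 RL=23 RR=4


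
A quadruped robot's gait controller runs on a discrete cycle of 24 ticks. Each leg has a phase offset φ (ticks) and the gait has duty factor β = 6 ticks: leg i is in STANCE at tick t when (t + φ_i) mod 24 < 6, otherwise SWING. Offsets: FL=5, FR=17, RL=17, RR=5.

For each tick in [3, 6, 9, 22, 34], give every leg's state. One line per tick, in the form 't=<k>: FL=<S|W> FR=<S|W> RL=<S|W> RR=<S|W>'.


t=3: phase=(8,20,20,8) vs β=6 → FL=W FR=W RL=W RR=W
t=6: phase=(11,23,23,11) vs β=6 → FL=W FR=W RL=W RR=W
t=9: phase=(14,2,2,14) vs β=6 → FL=W FR=S RL=S RR=W
t=22: phase=(3,15,15,3) vs β=6 → FL=S FR=W RL=W RR=S
t=34: phase=(15,3,3,15) vs β=6 → FL=W FR=S RL=S RR=W

t=3: FL=W FR=W RL=W RR=W
t=6: FL=W FR=W RL=W RR=W
t=9: FL=W FR=S RL=S RR=W
t=22: FL=S FR=W RL=W RR=S
t=34: FL=W FR=S RL=S RR=W


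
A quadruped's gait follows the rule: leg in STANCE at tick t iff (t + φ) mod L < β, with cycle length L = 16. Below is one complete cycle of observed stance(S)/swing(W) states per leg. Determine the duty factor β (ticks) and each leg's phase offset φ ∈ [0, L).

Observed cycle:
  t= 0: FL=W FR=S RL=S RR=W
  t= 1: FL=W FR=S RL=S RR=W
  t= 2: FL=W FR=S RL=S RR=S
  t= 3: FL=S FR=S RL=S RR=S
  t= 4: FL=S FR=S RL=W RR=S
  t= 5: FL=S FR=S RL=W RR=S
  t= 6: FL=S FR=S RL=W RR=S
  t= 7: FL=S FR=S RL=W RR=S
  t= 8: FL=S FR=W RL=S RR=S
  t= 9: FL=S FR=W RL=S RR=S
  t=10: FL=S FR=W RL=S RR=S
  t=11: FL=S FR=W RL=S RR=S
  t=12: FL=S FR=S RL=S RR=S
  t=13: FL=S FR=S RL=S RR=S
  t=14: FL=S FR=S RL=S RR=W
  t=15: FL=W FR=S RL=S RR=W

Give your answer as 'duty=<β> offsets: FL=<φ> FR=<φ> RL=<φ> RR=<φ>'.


duty β = stance ticks per leg = 12
FL: stance ticks = 12; W→S at t=3 → φ=13
FR: stance ticks = 12; W→S at t=12 → φ=4
RL: stance ticks = 12; W→S at t=8 → φ=8
RR: stance ticks = 12; W→S at t=2 → φ=14

duty=12 offsets: FL=13 FR=4 RL=8 RR=14


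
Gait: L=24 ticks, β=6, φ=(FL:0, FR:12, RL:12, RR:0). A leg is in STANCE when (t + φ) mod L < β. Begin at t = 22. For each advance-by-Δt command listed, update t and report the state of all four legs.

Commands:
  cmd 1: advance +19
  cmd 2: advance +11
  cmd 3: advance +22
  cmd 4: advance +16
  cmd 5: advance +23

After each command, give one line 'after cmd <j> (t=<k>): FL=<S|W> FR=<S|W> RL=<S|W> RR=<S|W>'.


start t=22: FL=W FR=W RL=W RR=W
cmd 1: advance +19 → t=41, phase=(17,5,5,17) → FL=W FR=S RL=S RR=W
cmd 2: advance +11 → t=52, phase=(4,16,16,4) → FL=S FR=W RL=W RR=S
cmd 3: advance +22 → t=74, phase=(2,14,14,2) → FL=S FR=W RL=W RR=S
cmd 4: advance +16 → t=90, phase=(18,6,6,18) → FL=W FR=W RL=W RR=W
cmd 5: advance +23 → t=113, phase=(17,5,5,17) → FL=W FR=S RL=S RR=W

after cmd 1 (t=41): FL=W FR=S RL=S RR=W
after cmd 2 (t=52): FL=S FR=W RL=W RR=S
after cmd 3 (t=74): FL=S FR=W RL=W RR=S
after cmd 4 (t=90): FL=W FR=W RL=W RR=W
after cmd 5 (t=113): FL=W FR=S RL=S RR=W


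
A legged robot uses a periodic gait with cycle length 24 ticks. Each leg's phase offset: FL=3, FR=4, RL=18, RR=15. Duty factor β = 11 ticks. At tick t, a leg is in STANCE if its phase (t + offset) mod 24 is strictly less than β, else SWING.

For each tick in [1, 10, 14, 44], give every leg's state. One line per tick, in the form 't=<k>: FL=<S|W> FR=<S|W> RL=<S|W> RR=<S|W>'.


t=1: FL=S FR=S RL=W RR=W
t=10: FL=W FR=W RL=S RR=S
t=14: FL=W FR=W RL=S RR=S
t=44: FL=W FR=S RL=W RR=W

t=1: phase=(4,5,19,16) vs β=11 → FL=S FR=S RL=W RR=W
t=10: phase=(13,14,4,1) vs β=11 → FL=W FR=W RL=S RR=S
t=14: phase=(17,18,8,5) vs β=11 → FL=W FR=W RL=S RR=S
t=44: phase=(23,0,14,11) vs β=11 → FL=W FR=S RL=W RR=W


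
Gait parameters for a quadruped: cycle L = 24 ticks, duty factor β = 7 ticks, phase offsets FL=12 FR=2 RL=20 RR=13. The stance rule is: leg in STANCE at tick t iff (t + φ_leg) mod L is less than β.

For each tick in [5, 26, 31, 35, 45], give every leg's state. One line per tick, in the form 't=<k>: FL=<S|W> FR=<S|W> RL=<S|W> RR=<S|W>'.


t=5: FL=W FR=W RL=S RR=W
t=26: FL=W FR=S RL=W RR=W
t=31: FL=W FR=W RL=S RR=W
t=35: FL=W FR=W RL=W RR=S
t=45: FL=W FR=W RL=W RR=W

t=5: phase=(17,7,1,18) vs β=7 → FL=W FR=W RL=S RR=W
t=26: phase=(14,4,22,15) vs β=7 → FL=W FR=S RL=W RR=W
t=31: phase=(19,9,3,20) vs β=7 → FL=W FR=W RL=S RR=W
t=35: phase=(23,13,7,0) vs β=7 → FL=W FR=W RL=W RR=S
t=45: phase=(9,23,17,10) vs β=7 → FL=W FR=W RL=W RR=W


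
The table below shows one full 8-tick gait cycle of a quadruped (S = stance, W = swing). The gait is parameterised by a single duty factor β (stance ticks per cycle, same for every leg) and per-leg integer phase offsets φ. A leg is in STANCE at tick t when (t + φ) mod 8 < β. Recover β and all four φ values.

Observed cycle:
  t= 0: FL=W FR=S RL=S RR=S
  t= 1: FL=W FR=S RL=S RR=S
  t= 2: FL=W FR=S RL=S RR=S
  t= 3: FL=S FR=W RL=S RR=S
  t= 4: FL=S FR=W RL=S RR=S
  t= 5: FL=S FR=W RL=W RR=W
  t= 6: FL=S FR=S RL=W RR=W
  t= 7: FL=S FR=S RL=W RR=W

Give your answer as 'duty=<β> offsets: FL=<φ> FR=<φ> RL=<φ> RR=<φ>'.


duty β = stance ticks per leg = 5
FL: stance ticks = 5; W→S at t=3 → φ=5
FR: stance ticks = 5; W→S at t=6 → φ=2
RL: stance ticks = 5; W→S at t=0 → φ=0
RR: stance ticks = 5; W→S at t=0 → φ=0

duty=5 offsets: FL=5 FR=2 RL=0 RR=0


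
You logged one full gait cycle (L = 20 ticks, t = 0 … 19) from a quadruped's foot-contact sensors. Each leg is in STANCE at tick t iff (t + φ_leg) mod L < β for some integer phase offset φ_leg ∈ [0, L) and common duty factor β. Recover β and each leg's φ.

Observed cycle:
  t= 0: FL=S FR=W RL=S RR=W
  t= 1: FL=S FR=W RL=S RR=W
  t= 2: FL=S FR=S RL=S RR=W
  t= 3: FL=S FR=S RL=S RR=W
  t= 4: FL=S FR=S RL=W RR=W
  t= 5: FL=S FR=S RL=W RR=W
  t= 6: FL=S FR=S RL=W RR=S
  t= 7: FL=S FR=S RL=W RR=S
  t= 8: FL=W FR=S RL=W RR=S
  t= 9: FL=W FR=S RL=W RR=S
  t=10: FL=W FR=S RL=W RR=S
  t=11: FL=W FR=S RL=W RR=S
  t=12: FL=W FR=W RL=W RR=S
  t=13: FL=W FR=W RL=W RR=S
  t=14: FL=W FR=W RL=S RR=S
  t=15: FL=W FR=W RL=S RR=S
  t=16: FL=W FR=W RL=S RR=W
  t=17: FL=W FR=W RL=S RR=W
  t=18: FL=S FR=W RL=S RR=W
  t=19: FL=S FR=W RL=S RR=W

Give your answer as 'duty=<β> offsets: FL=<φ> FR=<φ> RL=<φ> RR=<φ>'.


duty β = stance ticks per leg = 10
FL: stance ticks = 10; W→S at t=18 → φ=2
FR: stance ticks = 10; W→S at t=2 → φ=18
RL: stance ticks = 10; W→S at t=14 → φ=6
RR: stance ticks = 10; W→S at t=6 → φ=14

duty=10 offsets: FL=2 FR=18 RL=6 RR=14


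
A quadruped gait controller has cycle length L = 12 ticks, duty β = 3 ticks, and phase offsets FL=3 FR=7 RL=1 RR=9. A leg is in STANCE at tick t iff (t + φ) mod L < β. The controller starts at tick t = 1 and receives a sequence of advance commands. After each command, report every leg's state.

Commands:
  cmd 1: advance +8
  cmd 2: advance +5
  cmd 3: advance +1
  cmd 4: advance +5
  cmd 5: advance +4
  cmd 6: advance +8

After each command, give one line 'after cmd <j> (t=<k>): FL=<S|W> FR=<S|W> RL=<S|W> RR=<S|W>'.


start t=1: FL=W FR=W RL=S RR=W
cmd 1: advance +8 → t=9, phase=(0,4,10,6) → FL=S FR=W RL=W RR=W
cmd 2: advance +5 → t=14, phase=(5,9,3,11) → FL=W FR=W RL=W RR=W
cmd 3: advance +1 → t=15, phase=(6,10,4,0) → FL=W FR=W RL=W RR=S
cmd 4: advance +5 → t=20, phase=(11,3,9,5) → FL=W FR=W RL=W RR=W
cmd 5: advance +4 → t=24, phase=(3,7,1,9) → FL=W FR=W RL=S RR=W
cmd 6: advance +8 → t=32, phase=(11,3,9,5) → FL=W FR=W RL=W RR=W

after cmd 1 (t=9): FL=S FR=W RL=W RR=W
after cmd 2 (t=14): FL=W FR=W RL=W RR=W
after cmd 3 (t=15): FL=W FR=W RL=W RR=S
after cmd 4 (t=20): FL=W FR=W RL=W RR=W
after cmd 5 (t=24): FL=W FR=W RL=S RR=W
after cmd 6 (t=32): FL=W FR=W RL=W RR=W


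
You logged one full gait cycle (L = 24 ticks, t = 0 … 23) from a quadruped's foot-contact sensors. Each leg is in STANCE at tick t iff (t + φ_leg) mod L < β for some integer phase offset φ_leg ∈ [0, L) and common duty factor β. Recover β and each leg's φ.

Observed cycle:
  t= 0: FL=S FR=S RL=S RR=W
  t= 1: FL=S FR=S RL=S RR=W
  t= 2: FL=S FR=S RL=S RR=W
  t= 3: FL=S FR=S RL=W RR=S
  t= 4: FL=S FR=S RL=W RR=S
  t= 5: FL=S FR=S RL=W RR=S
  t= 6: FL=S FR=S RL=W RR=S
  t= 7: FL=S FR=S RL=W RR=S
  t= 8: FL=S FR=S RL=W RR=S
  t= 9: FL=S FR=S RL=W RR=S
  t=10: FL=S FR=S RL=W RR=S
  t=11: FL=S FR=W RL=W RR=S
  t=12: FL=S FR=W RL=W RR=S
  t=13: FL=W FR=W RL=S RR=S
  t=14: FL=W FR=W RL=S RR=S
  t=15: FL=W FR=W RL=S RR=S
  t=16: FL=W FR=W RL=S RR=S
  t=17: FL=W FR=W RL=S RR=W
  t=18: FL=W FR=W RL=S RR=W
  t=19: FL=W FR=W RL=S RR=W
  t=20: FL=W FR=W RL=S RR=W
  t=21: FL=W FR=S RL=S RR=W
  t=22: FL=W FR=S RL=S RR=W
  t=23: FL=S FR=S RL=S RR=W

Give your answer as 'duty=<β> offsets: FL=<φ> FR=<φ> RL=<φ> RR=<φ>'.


duty=14 offsets: FL=1 FR=3 RL=11 RR=21

duty β = stance ticks per leg = 14
FL: stance ticks = 14; W→S at t=23 → φ=1
FR: stance ticks = 14; W→S at t=21 → φ=3
RL: stance ticks = 14; W→S at t=13 → φ=11
RR: stance ticks = 14; W→S at t=3 → φ=21


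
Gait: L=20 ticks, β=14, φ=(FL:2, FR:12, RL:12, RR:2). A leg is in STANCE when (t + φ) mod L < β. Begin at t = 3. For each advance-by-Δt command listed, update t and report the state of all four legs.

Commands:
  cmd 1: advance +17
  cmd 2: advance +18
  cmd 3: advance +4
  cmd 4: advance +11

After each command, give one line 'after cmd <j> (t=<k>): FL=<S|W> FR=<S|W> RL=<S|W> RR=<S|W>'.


start t=3: FL=S FR=W RL=W RR=S
cmd 1: advance +17 → t=20, phase=(2,12,12,2) → FL=S FR=S RL=S RR=S
cmd 2: advance +18 → t=38, phase=(0,10,10,0) → FL=S FR=S RL=S RR=S
cmd 3: advance +4 → t=42, phase=(4,14,14,4) → FL=S FR=W RL=W RR=S
cmd 4: advance +11 → t=53, phase=(15,5,5,15) → FL=W FR=S RL=S RR=W

after cmd 1 (t=20): FL=S FR=S RL=S RR=S
after cmd 2 (t=38): FL=S FR=S RL=S RR=S
after cmd 3 (t=42): FL=S FR=W RL=W RR=S
after cmd 4 (t=53): FL=W FR=S RL=S RR=W


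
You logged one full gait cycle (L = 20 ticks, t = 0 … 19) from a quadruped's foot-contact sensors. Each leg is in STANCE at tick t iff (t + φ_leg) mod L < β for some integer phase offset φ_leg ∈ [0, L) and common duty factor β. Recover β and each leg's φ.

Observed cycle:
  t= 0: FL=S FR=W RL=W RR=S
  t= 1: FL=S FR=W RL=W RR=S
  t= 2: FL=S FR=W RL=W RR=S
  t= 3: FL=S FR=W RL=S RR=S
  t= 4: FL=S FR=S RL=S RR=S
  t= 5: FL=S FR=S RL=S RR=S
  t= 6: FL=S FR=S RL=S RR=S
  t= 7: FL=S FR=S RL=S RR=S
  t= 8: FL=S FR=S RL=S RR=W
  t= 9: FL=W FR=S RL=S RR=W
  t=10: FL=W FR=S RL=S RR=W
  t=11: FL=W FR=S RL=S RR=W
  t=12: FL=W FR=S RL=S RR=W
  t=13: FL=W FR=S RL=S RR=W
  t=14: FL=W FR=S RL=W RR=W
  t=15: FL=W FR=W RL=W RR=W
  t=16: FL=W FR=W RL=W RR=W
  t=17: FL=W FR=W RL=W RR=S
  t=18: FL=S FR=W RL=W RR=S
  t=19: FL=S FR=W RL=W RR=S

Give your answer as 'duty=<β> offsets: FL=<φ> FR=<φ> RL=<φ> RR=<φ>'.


duty β = stance ticks per leg = 11
FL: stance ticks = 11; W→S at t=18 → φ=2
FR: stance ticks = 11; W→S at t=4 → φ=16
RL: stance ticks = 11; W→S at t=3 → φ=17
RR: stance ticks = 11; W→S at t=17 → φ=3

duty=11 offsets: FL=2 FR=16 RL=17 RR=3


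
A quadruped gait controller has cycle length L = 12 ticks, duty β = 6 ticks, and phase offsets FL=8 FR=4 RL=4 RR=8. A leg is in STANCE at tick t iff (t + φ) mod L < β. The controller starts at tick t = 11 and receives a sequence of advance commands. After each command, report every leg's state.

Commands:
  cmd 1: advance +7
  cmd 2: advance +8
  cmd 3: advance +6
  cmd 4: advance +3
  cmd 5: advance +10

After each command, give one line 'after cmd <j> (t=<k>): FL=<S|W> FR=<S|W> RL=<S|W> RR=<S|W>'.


after cmd 1 (t=18): FL=S FR=W RL=W RR=S
after cmd 2 (t=26): FL=W FR=W RL=W RR=W
after cmd 3 (t=32): FL=S FR=S RL=S RR=S
after cmd 4 (t=35): FL=W FR=S RL=S RR=W
after cmd 5 (t=45): FL=S FR=S RL=S RR=S

start t=11: FL=W FR=S RL=S RR=W
cmd 1: advance +7 → t=18, phase=(2,10,10,2) → FL=S FR=W RL=W RR=S
cmd 2: advance +8 → t=26, phase=(10,6,6,10) → FL=W FR=W RL=W RR=W
cmd 3: advance +6 → t=32, phase=(4,0,0,4) → FL=S FR=S RL=S RR=S
cmd 4: advance +3 → t=35, phase=(7,3,3,7) → FL=W FR=S RL=S RR=W
cmd 5: advance +10 → t=45, phase=(5,1,1,5) → FL=S FR=S RL=S RR=S


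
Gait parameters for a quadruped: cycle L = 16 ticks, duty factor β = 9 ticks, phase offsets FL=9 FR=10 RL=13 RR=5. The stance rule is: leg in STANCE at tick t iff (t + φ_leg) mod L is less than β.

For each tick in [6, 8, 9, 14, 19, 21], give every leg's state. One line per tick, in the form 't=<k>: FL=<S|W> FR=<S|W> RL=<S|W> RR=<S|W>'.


t=6: phase=(15,0,3,11) vs β=9 → FL=W FR=S RL=S RR=W
t=8: phase=(1,2,5,13) vs β=9 → FL=S FR=S RL=S RR=W
t=9: phase=(2,3,6,14) vs β=9 → FL=S FR=S RL=S RR=W
t=14: phase=(7,8,11,3) vs β=9 → FL=S FR=S RL=W RR=S
t=19: phase=(12,13,0,8) vs β=9 → FL=W FR=W RL=S RR=S
t=21: phase=(14,15,2,10) vs β=9 → FL=W FR=W RL=S RR=W

t=6: FL=W FR=S RL=S RR=W
t=8: FL=S FR=S RL=S RR=W
t=9: FL=S FR=S RL=S RR=W
t=14: FL=S FR=S RL=W RR=S
t=19: FL=W FR=W RL=S RR=S
t=21: FL=W FR=W RL=S RR=W


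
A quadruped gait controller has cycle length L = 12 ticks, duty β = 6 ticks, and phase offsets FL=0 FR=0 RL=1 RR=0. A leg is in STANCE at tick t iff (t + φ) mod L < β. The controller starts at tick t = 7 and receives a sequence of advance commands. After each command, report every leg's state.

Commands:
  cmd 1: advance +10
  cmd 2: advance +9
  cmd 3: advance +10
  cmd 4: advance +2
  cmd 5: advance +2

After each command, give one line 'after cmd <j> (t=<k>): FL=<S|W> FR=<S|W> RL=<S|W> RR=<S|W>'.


after cmd 1 (t=17): FL=S FR=S RL=W RR=S
after cmd 2 (t=26): FL=S FR=S RL=S RR=S
after cmd 3 (t=36): FL=S FR=S RL=S RR=S
after cmd 4 (t=38): FL=S FR=S RL=S RR=S
after cmd 5 (t=40): FL=S FR=S RL=S RR=S

start t=7: FL=W FR=W RL=W RR=W
cmd 1: advance +10 → t=17, phase=(5,5,6,5) → FL=S FR=S RL=W RR=S
cmd 2: advance +9 → t=26, phase=(2,2,3,2) → FL=S FR=S RL=S RR=S
cmd 3: advance +10 → t=36, phase=(0,0,1,0) → FL=S FR=S RL=S RR=S
cmd 4: advance +2 → t=38, phase=(2,2,3,2) → FL=S FR=S RL=S RR=S
cmd 5: advance +2 → t=40, phase=(4,4,5,4) → FL=S FR=S RL=S RR=S
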